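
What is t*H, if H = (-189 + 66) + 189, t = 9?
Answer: 594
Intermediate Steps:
H = 66 (H = -123 + 189 = 66)
t*H = 9*66 = 594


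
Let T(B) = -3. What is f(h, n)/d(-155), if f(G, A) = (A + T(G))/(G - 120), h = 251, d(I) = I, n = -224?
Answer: 227/20305 ≈ 0.011180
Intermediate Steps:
f(G, A) = (-3 + A)/(-120 + G) (f(G, A) = (A - 3)/(G - 120) = (-3 + A)/(-120 + G))
f(h, n)/d(-155) = ((-3 - 224)/(-120 + 251))/(-155) = (-227/131)*(-1/155) = ((1/131)*(-227))*(-1/155) = -227/131*(-1/155) = 227/20305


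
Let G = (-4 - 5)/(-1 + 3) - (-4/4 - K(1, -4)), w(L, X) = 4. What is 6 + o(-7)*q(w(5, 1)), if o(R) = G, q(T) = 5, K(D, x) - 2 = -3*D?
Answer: -33/2 ≈ -16.500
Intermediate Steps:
K(D, x) = 2 - 3*D
G = -9/2 (G = (-4 - 5)/(-1 + 3) - (-4/4 - (2 - 3*1)) = -9/2 - (-4*1/4 - (2 - 3)) = -9*1/2 - (-1 - 1*(-1)) = -9/2 - (-1 + 1) = -9/2 - 1*0 = -9/2 + 0 = -9/2 ≈ -4.5000)
o(R) = -9/2
6 + o(-7)*q(w(5, 1)) = 6 - 9/2*5 = 6 - 45/2 = -33/2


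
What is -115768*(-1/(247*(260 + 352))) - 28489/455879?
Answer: 12117422219/17228123289 ≈ 0.70335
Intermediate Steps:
-115768*(-1/(247*(260 + 352))) - 28489/455879 = -115768/((-247*612)) - 28489*1/455879 = -115768/(-151164) - 28489/455879 = -115768*(-1/151164) - 28489/455879 = 28942/37791 - 28489/455879 = 12117422219/17228123289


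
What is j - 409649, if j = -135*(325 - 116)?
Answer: -437864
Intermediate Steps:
j = -28215 (j = -135*209 = -28215)
j - 409649 = -28215 - 409649 = -437864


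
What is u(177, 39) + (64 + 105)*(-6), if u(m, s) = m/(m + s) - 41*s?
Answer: -188077/72 ≈ -2612.2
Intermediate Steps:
u(m, s) = -41*s + m/(m + s) (u(m, s) = m/(m + s) - 41*s = -41*s + m/(m + s))
u(177, 39) + (64 + 105)*(-6) = (177 - 41*39² - 41*177*39)/(177 + 39) + (64 + 105)*(-6) = (177 - 41*1521 - 283023)/216 + 169*(-6) = (177 - 62361 - 283023)/216 - 1014 = (1/216)*(-345207) - 1014 = -115069/72 - 1014 = -188077/72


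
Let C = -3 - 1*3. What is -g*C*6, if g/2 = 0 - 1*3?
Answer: -216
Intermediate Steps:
C = -6 (C = -3 - 3 = -6)
g = -6 (g = 2*(0 - 1*3) = 2*(0 - 3) = 2*(-3) = -6)
-g*C*6 = -(-6)*(-6*6) = -(-6)*(-36) = -1*216 = -216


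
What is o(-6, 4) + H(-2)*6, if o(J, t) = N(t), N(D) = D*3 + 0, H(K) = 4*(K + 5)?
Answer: 84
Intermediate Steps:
H(K) = 20 + 4*K (H(K) = 4*(5 + K) = 20 + 4*K)
N(D) = 3*D (N(D) = 3*D + 0 = 3*D)
o(J, t) = 3*t
o(-6, 4) + H(-2)*6 = 3*4 + (20 + 4*(-2))*6 = 12 + (20 - 8)*6 = 12 + 12*6 = 12 + 72 = 84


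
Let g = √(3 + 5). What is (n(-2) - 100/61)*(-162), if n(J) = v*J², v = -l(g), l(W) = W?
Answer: 16200/61 + 1296*√2 ≈ 2098.4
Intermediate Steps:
g = 2*√2 (g = √8 = 2*√2 ≈ 2.8284)
v = -2*√2 ≈ -2.8284
n(J) = -2*√2*J² (n(J) = (-2*√2)*J² = -2*√2*J²)
(n(-2) - 100/61)*(-162) = (-2*√2*(-2)² - 100/61)*(-162) = (-2*√2*4 - 100*1/61)*(-162) = (-8*√2 - 100/61)*(-162) = (-100/61 - 8*√2)*(-162) = 16200/61 + 1296*√2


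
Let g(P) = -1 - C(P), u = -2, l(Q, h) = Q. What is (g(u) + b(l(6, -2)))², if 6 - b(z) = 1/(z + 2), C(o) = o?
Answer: 3025/64 ≈ 47.266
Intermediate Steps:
b(z) = 6 - 1/(2 + z) (b(z) = 6 - 1/(z + 2) = 6 - 1/(2 + z))
g(P) = -1 - P
(g(u) + b(l(6, -2)))² = ((-1 - 1*(-2)) + (11 + 6*6)/(2 + 6))² = ((-1 + 2) + (11 + 36)/8)² = (1 + (⅛)*47)² = (1 + 47/8)² = (55/8)² = 3025/64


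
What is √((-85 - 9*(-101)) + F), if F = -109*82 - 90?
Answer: 2*I*√2051 ≈ 90.576*I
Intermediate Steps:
F = -9028 (F = -8938 - 90 = -9028)
√((-85 - 9*(-101)) + F) = √((-85 - 9*(-101)) - 9028) = √((-85 + 909) - 9028) = √(824 - 9028) = √(-8204) = 2*I*√2051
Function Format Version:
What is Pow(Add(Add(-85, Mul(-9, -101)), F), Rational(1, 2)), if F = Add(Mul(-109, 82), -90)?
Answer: Mul(2, I, Pow(2051, Rational(1, 2))) ≈ Mul(90.576, I)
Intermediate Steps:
F = -9028 (F = Add(-8938, -90) = -9028)
Pow(Add(Add(-85, Mul(-9, -101)), F), Rational(1, 2)) = Pow(Add(Add(-85, Mul(-9, -101)), -9028), Rational(1, 2)) = Pow(Add(Add(-85, 909), -9028), Rational(1, 2)) = Pow(Add(824, -9028), Rational(1, 2)) = Pow(-8204, Rational(1, 2)) = Mul(2, I, Pow(2051, Rational(1, 2)))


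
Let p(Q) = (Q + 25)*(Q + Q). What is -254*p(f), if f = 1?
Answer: -13208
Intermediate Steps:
p(Q) = 2*Q*(25 + Q) (p(Q) = (25 + Q)*(2*Q) = 2*Q*(25 + Q))
-254*p(f) = -508*(25 + 1) = -508*26 = -254*52 = -13208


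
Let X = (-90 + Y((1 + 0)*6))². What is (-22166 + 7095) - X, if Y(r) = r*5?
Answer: -18671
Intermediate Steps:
Y(r) = 5*r
X = 3600 (X = (-90 + 5*((1 + 0)*6))² = (-90 + 5*(1*6))² = (-90 + 5*6)² = (-90 + 30)² = (-60)² = 3600)
(-22166 + 7095) - X = (-22166 + 7095) - 1*3600 = -15071 - 3600 = -18671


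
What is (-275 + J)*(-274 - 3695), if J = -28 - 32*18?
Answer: 3488751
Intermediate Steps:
J = -604 (J = -28 - 576 = -604)
(-275 + J)*(-274 - 3695) = (-275 - 604)*(-274 - 3695) = -879*(-3969) = 3488751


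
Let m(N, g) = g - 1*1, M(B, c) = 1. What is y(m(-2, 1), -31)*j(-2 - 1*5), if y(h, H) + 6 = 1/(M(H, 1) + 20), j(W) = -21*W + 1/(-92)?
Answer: -1690375/1932 ≈ -874.94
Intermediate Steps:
m(N, g) = -1 + g (m(N, g) = g - 1 = -1 + g)
j(W) = -1/92 - 21*W (j(W) = -21*W - 1/92 = -1/92 - 21*W)
y(h, H) = -125/21 (y(h, H) = -6 + 1/(1 + 20) = -6 + 1/21 = -125/21)
y(m(-2, 1), -31)*j(-2 - 1*5) = -125*(-1/92 - 21*(-2 - 1*5))/21 = -125*(-1/92 - 21*(-2 - 5))/21 = -125*(-1/92 - 21*(-7))/21 = -125*(-1/92 + 147)/21 = -125/21*13523/92 = -1690375/1932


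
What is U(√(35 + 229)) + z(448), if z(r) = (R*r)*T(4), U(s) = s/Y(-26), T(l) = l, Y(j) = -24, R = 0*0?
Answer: -√66/12 ≈ -0.67700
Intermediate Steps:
R = 0
U(s) = -s/24 (U(s) = s/(-24) = s*(-1/24) = -s/24)
z(r) = 0 (z(r) = (0*r)*4 = 0*4 = 0)
U(√(35 + 229)) + z(448) = -√(35 + 229)/24 + 0 = -√66/12 + 0 = -√66/12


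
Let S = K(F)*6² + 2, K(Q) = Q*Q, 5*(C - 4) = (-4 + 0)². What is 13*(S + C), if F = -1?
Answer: 2938/5 ≈ 587.60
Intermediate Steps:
C = 36/5 (C = 4 + (-4 + 0)²/5 = 4 + (⅕)*(-4)² = 4 + (⅕)*16 = 4 + 16/5 = 36/5 ≈ 7.2000)
K(Q) = Q²
S = 38 (S = (-1)²*6² + 2 = 1*36 + 2 = 36 + 2 = 38)
13*(S + C) = 13*(38 + 36/5) = 13*(226/5) = 2938/5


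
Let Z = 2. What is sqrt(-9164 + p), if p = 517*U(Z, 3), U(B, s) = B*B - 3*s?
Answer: I*sqrt(11749) ≈ 108.39*I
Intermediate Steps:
U(B, s) = B**2 - 3*s
p = -2585 (p = 517*(2**2 - 3*3) = 517*(4 - 9) = 517*(-5) = -2585)
sqrt(-9164 + p) = sqrt(-9164 - 2585) = sqrt(-11749) = I*sqrt(11749)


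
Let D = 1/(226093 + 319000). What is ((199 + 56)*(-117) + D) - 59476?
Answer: -48682800922/545093 ≈ -89311.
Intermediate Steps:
D = 1/545093 ≈ 1.8345e-6
((199 + 56)*(-117) + D) - 59476 = ((199 + 56)*(-117) + 1/545093) - 59476 = (255*(-117) + 1/545093) - 59476 = (-29835 + 1/545093) - 59476 = -16262849654/545093 - 59476 = -48682800922/545093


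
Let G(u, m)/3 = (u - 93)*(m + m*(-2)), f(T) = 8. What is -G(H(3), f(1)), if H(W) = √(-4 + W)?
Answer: -2232 + 24*I ≈ -2232.0 + 24.0*I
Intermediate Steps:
G(u, m) = -3*m*(-93 + u) (G(u, m) = 3*((u - 93)*(m + m*(-2))) = 3*((-93 + u)*(m - 2*m)) = 3*((-93 + u)*(-m)) = 3*(-m*(-93 + u)) = -3*m*(-93 + u))
-G(H(3), f(1)) = -3*8*(93 - √(-4 + 3)) = -3*8*(93 - √(-1)) = -3*8*(93 - I) = -(2232 - 24*I) = -2232 + 24*I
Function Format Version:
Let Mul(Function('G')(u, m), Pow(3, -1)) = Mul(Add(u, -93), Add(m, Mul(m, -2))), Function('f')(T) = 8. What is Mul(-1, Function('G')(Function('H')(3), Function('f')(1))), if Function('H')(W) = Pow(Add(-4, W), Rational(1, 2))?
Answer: Add(-2232, Mul(24, I)) ≈ Add(-2232.0, Mul(24.000, I))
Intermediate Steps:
Function('G')(u, m) = Mul(-3, m, Add(-93, u)) (Function('G')(u, m) = Mul(3, Mul(Add(u, -93), Add(m, Mul(m, -2)))) = Mul(3, Mul(Add(-93, u), Add(m, Mul(-2, m)))) = Mul(3, Mul(Add(-93, u), Mul(-1, m))) = Mul(3, Mul(-1, m, Add(-93, u))) = Mul(-3, m, Add(-93, u)))
Mul(-1, Function('G')(Function('H')(3), Function('f')(1))) = Mul(-1, Mul(3, 8, Add(93, Mul(-1, Pow(Add(-4, 3), Rational(1, 2)))))) = Mul(-1, Mul(3, 8, Add(93, Mul(-1, Pow(-1, Rational(1, 2)))))) = Mul(-1, Mul(3, 8, Add(93, Mul(-1, I)))) = Mul(-1, Add(2232, Mul(-24, I))) = Add(-2232, Mul(24, I))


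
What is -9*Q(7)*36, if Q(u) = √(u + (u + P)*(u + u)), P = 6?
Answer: -972*√21 ≈ -4454.3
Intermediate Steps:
Q(u) = √(u + 2*u*(6 + u)) (Q(u) = √(u + (u + 6)*(u + u)) = √(u + (6 + u)*(2*u)) = √(u + 2*u*(6 + u)))
-9*Q(7)*36 = -9*√7*√(13 + 2*7)*36 = -9*√7*√(13 + 14)*36 = -9*3*√21*36 = -27*√21*36 = -972*√21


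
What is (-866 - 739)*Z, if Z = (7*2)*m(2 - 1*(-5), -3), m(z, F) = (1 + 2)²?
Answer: -202230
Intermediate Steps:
m(z, F) = 9 (m(z, F) = 3² = 9)
Z = 126 (Z = (7*2)*9 = 14*9 = 126)
(-866 - 739)*Z = (-866 - 739)*126 = -1605*126 = -202230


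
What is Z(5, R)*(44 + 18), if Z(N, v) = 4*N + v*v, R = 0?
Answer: 1240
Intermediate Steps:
Z(N, v) = v² + 4*N (Z(N, v) = 4*N + v² = v² + 4*N)
Z(5, R)*(44 + 18) = (0² + 4*5)*(44 + 18) = (0 + 20)*62 = 20*62 = 1240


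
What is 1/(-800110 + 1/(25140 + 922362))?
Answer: -947502/758105825219 ≈ -1.2498e-6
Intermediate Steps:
1/(-800110 + 1/(25140 + 922362)) = 1/(-800110 + 1/947502) = 1/(-758105825219/947502) = -947502/758105825219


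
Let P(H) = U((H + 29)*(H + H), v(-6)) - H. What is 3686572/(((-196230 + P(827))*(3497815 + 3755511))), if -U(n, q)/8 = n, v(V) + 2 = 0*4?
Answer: -1843286/41792391453287 ≈ -4.4106e-8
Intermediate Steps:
v(V) = -2 (v(V) = -2 + 0*4 = -2 + 0 = -2)
U(n, q) = -8*n
P(H) = -H - 16*H*(29 + H) (P(H) = -8*(H + 29)*(H + H) - H = -8*(29 + H)*2*H - H = -16*H*(29 + H) - H = -H - 16*H*(29 + H))
3686572/(((-196230 + P(827))*(3497815 + 3755511))) = 3686572/(((-196230 + 827*(-465 - 16*827))*(3497815 + 3755511))) = 3686572/(((-196230 + 827*(-465 - 13232))*7253326)) = 3686572/(((-196230 + 827*(-13697))*7253326)) = 3686572/(((-196230 - 11327419)*7253326)) = 3686572/((-11523649*7253326)) = 3686572/(-83584782906574) = 3686572*(-1/83584782906574) = -1843286/41792391453287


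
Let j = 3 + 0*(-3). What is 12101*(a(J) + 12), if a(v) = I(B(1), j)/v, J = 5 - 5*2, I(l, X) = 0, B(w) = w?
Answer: 145212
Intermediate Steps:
j = 3 (j = 3 + 0 = 3)
J = -5 (J = 5 - 10 = -5)
a(v) = 0 (a(v) = 0/v = 0)
12101*(a(J) + 12) = 12101*(0 + 12) = 12101*12 = 145212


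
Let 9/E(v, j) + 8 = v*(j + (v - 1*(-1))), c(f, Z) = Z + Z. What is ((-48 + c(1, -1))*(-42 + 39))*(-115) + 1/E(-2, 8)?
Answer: -155272/9 ≈ -17252.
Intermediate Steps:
c(f, Z) = 2*Z
E(v, j) = 9/(-8 + v*(1 + j + v)) (E(v, j) = 9/(-8 + v*(j + (v - 1*(-1)))) = 9/(-8 + v*(j + (v + 1))) = 9/(-8 + v*(j + (1 + v))) = 9/(-8 + v*(1 + j + v)))
((-48 + c(1, -1))*(-42 + 39))*(-115) + 1/E(-2, 8) = ((-48 + 2*(-1))*(-42 + 39))*(-115) + 1/(9/(-8 - 2 + (-2)² + 8*(-2))) = ((-48 - 2)*(-3))*(-115) + 1/(9/(-8 - 2 + 4 - 16)) = -50*(-3)*(-115) + 1/(9/(-22)) = 150*(-115) + 1/(9*(-1/22)) = -17250 + 1/(-9/22) = -17250 - 22/9 = -155272/9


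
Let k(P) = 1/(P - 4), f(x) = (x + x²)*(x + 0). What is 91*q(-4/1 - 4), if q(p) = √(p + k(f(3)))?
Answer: 91*I*√510/8 ≈ 256.88*I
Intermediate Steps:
f(x) = x*(x + x²) (f(x) = (x + x²)*x = x*(x + x²))
k(P) = 1/(-4 + P)
q(p) = √(1/32 + p) (q(p) = √(p + 1/(-4 + 3²*(1 + 3))) = √(p + 1/(-4 + 9*4)) = √(p + 1/(-4 + 36)) = √(p + 1/32) = √(1/32 + p))
91*q(-4/1 - 4) = 91*(√(2 + 64*(-4/1 - 4))/8) = 91*(√(2 + 64*(-4*1 - 4))/8) = 91*(√(2 + 64*(-4 - 4))/8) = 91*(√(2 + 64*(-8))/8) = 91*(√(2 - 512)/8) = 91*(√(-510)/8) = 91*((I*√510)/8) = 91*(I*√510/8) = 91*I*√510/8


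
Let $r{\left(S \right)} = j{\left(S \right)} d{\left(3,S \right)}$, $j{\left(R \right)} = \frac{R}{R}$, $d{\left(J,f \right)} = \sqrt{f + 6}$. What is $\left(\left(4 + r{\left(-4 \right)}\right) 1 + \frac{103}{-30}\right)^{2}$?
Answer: $\frac{2089}{900} + \frac{17 \sqrt{2}}{15} \approx 3.9239$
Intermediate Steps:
$d{\left(J,f \right)} = \sqrt{6 + f}$
$j{\left(R \right)} = 1$
$r{\left(S \right)} = \sqrt{6 + S}$ ($r{\left(S \right)} = 1 \sqrt{6 + S} = \sqrt{6 + S}$)
$\left(\left(4 + r{\left(-4 \right)}\right) 1 + \frac{103}{-30}\right)^{2} = \left(\left(4 + \sqrt{6 - 4}\right) 1 + \frac{103}{-30}\right)^{2} = \left(\left(4 + \sqrt{2}\right) 1 + 103 \left(- \frac{1}{30}\right)\right)^{2} = \left(\left(4 + \sqrt{2}\right) - \frac{103}{30}\right)^{2} = \left(\frac{17}{30} + \sqrt{2}\right)^{2}$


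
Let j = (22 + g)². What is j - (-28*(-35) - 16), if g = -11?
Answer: -843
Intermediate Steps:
j = 121 (j = (22 - 11)² = 11² = 121)
j - (-28*(-35) - 16) = 121 - (-28*(-35) - 16) = 121 - (980 - 16) = 121 - 1*964 = 121 - 964 = -843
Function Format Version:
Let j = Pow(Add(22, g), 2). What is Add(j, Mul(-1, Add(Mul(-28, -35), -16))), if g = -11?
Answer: -843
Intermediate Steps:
j = 121 (j = Pow(Add(22, -11), 2) = Pow(11, 2) = 121)
Add(j, Mul(-1, Add(Mul(-28, -35), -16))) = Add(121, Mul(-1, Add(Mul(-28, -35), -16))) = Add(121, Mul(-1, Add(980, -16))) = Add(121, Mul(-1, 964)) = Add(121, -964) = -843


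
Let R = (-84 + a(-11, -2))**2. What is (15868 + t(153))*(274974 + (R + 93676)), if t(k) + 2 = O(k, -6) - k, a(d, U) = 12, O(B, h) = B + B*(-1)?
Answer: 5874053642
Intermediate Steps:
O(B, h) = 0 (O(B, h) = B - B = 0)
R = 5184 (R = (-84 + 12)**2 = (-72)**2 = 5184)
t(k) = -2 - k (t(k) = -2 + (0 - k) = -2 - k)
(15868 + t(153))*(274974 + (R + 93676)) = (15868 + (-2 - 1*153))*(274974 + (5184 + 93676)) = (15868 + (-2 - 153))*(274974 + 98860) = (15868 - 155)*373834 = 15713*373834 = 5874053642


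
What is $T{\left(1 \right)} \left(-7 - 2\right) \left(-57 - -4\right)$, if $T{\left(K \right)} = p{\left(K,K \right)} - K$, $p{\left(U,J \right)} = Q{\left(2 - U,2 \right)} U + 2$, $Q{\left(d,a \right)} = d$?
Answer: $954$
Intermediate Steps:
$p{\left(U,J \right)} = 2 + U \left(2 - U\right)$ ($p{\left(U,J \right)} = \left(2 - U\right) U + 2 = U \left(2 - U\right) + 2 = 2 + U \left(2 - U\right)$)
$T{\left(K \right)} = 2 - K - K \left(-2 + K\right)$ ($T{\left(K \right)} = \left(2 - K \left(-2 + K\right)\right) - K = 2 - K - K \left(-2 + K\right)$)
$T{\left(1 \right)} \left(-7 - 2\right) \left(-57 - -4\right) = \left(2 + 1 - 1^{2}\right) \left(-7 - 2\right) \left(-57 - -4\right) = \left(2 + 1 - 1\right) \left(-7 + \left(-4 + 2\right)\right) \left(-57 + 4\right) = \left(2 + 1 - 1\right) \left(-7 - 2\right) \left(-53\right) = 2 \left(-9\right) \left(-53\right) = \left(-18\right) \left(-53\right) = 954$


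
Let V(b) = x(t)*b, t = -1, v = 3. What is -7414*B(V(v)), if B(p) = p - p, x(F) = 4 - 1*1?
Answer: 0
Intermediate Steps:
x(F) = 3 (x(F) = 4 - 1 = 3)
V(b) = 3*b
B(p) = 0
-7414*B(V(v)) = -7414*0 = 0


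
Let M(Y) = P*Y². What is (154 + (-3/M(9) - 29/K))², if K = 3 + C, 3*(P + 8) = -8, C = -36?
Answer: 240754104889/10036224 ≈ 23989.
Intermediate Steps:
P = -32/3 (P = -8 + (⅓)*(-8) = -8 - 8/3 = -32/3 ≈ -10.667)
K = -33 (K = 3 - 36 = -33)
M(Y) = -32*Y²/3
(154 + (-3/M(9) - 29/K))² = (154 + (-3/((-32/3*9²)) - 29/(-33)))² = (154 + (-3/((-32/3*81)) - 29*(-1/33)))² = (154 + (-3/(-864) + 29/33))² = (154 + (-3*(-1/864) + 29/33))² = (154 + (1/288 + 29/33))² = (154 + 2795/3168)² = (490667/3168)² = 240754104889/10036224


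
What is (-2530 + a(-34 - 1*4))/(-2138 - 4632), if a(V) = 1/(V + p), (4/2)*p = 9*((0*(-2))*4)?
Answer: 96141/257260 ≈ 0.37371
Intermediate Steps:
p = 0 (p = (9*((0*(-2))*4))/2 = (9*(0*4))/2 = (9*0)/2 = (½)*0 = 0)
a(V) = 1/V (a(V) = 1/(V + 0) = 1/V)
(-2530 + a(-34 - 1*4))/(-2138 - 4632) = (-2530 + 1/(-34 - 1*4))/(-2138 - 4632) = (-2530 + 1/(-34 - 4))/(-6770) = (-2530 + 1/(-38))*(-1/6770) = (-2530 - 1/38)*(-1/6770) = -96141/38*(-1/6770) = 96141/257260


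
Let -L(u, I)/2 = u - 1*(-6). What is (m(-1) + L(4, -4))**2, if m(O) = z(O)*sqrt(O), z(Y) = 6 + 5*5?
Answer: (20 - 31*I)**2 ≈ -561.0 - 1240.0*I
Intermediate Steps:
L(u, I) = -12 - 2*u (L(u, I) = -2*(u - 1*(-6)) = -2*(u + 6) = -2*(6 + u) = -12 - 2*u)
z(Y) = 31 (z(Y) = 6 + 25 = 31)
m(O) = 31*sqrt(O)
(m(-1) + L(4, -4))**2 = (31*sqrt(-1) + (-12 - 2*4))**2 = (31*I + (-12 - 8))**2 = (31*I - 20)**2 = (-20 + 31*I)**2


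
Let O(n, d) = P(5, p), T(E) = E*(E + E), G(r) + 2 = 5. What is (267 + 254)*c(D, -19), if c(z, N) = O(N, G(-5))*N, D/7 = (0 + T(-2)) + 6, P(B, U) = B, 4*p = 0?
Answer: -49495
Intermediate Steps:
p = 0 (p = (1/4)*0 = 0)
G(r) = 3 (G(r) = -2 + 5 = 3)
T(E) = 2*E**2 (T(E) = E*(2*E) = 2*E**2)
O(n, d) = 5
D = 98 (D = 7*((0 + 2*(-2)**2) + 6) = 7*((0 + 2*4) + 6) = 7*((0 + 8) + 6) = 7*(8 + 6) = 7*14 = 98)
c(z, N) = 5*N
(267 + 254)*c(D, -19) = (267 + 254)*(5*(-19)) = 521*(-95) = -49495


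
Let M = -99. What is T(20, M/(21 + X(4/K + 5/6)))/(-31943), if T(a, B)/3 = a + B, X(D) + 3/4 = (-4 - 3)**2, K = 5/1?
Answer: -15432/8848211 ≈ -0.0017441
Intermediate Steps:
K = 5 (K = 5*1 = 5)
X(D) = 193/4 (X(D) = -3/4 + (-4 - 3)**2 = -3/4 + (-7)**2 = -3/4 + 49 = 193/4)
T(a, B) = 3*B + 3*a (T(a, B) = 3*(a + B) = 3*(B + a) = 3*B + 3*a)
T(20, M/(21 + X(4/K + 5/6)))/(-31943) = (3*(-99/(21 + 193/4)) + 3*20)/(-31943) = (3*(-99/277/4) + 60)*(-1/31943) = (3*(-99*4/277) + 60)*(-1/31943) = (3*(-396/277) + 60)*(-1/31943) = (-1188/277 + 60)*(-1/31943) = (15432/277)*(-1/31943) = -15432/8848211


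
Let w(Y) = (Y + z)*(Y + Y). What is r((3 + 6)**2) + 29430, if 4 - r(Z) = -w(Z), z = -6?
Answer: 41584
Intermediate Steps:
w(Y) = 2*Y*(-6 + Y) (w(Y) = (Y - 6)*(Y + Y) = (-6 + Y)*(2*Y) = 2*Y*(-6 + Y))
r(Z) = 4 + 2*Z*(-6 + Z) (r(Z) = 4 - (-1)*2*Z*(-6 + Z) = 4 - (-2)*Z*(-6 + Z) = 4 + 2*Z*(-6 + Z))
r((3 + 6)**2) + 29430 = (4 + 2*(3 + 6)**2*(-6 + (3 + 6)**2)) + 29430 = (4 + 2*9**2*(-6 + 9**2)) + 29430 = (4 + 2*81*(-6 + 81)) + 29430 = (4 + 2*81*75) + 29430 = (4 + 12150) + 29430 = 12154 + 29430 = 41584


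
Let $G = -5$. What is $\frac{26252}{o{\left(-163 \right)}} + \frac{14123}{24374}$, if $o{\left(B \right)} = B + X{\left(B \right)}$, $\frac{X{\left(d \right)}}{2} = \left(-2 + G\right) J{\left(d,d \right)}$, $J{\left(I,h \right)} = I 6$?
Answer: $\frac{830936315}{329755846} \approx 2.5199$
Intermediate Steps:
$J{\left(I,h \right)} = 6 I$
$X{\left(d \right)} = - 84 d$ ($X{\left(d \right)} = 2 \left(-2 - 5\right) 6 d = 2 \left(- 7 \cdot 6 d\right) = 2 \left(- 42 d\right) = - 84 d$)
$o{\left(B \right)} = - 83 B$ ($o{\left(B \right)} = B - 84 B = - 83 B$)
$\frac{26252}{o{\left(-163 \right)}} + \frac{14123}{24374} = \frac{26252}{\left(-83\right) \left(-163\right)} + \frac{14123}{24374} = \frac{26252}{13529} + 14123 \cdot \frac{1}{24374} = 26252 \cdot \frac{1}{13529} + \frac{14123}{24374} = \frac{26252}{13529} + \frac{14123}{24374} = \frac{830936315}{329755846}$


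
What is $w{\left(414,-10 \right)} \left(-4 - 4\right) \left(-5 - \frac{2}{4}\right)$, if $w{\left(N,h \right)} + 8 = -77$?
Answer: $-3740$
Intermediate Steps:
$w{\left(N,h \right)} = -85$ ($w{\left(N,h \right)} = -8 - 77 = -85$)
$w{\left(414,-10 \right)} \left(-4 - 4\right) \left(-5 - \frac{2}{4}\right) = - 85 \left(-4 - 4\right) \left(-5 - \frac{2}{4}\right) = - 85 \left(- 8 \left(-5 - \frac{1}{2}\right)\right) = - 85 \left(\left(-8\right) \left(- \frac{11}{2}\right)\right) = \left(-85\right) 44 = -3740$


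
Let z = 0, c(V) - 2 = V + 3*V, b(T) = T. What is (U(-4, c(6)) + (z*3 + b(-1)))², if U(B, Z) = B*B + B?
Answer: 121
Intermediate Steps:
c(V) = 2 + 4*V (c(V) = 2 + (V + 3*V) = 2 + 4*V)
U(B, Z) = B + B² (U(B, Z) = B² + B = B + B²)
(U(-4, c(6)) + (z*3 + b(-1)))² = (-4*(1 - 4) + (0*3 - 1))² = (-4*(-3) + (0 - 1))² = (12 - 1)² = 11² = 121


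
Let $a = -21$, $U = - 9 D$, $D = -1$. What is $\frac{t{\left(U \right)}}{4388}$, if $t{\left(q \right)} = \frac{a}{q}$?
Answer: $- \frac{7}{13164} \approx -0.00053175$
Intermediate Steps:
$U = 9$ ($U = \left(-9\right) \left(-1\right) = 9$)
$t{\left(q \right)} = - \frac{21}{q}$
$\frac{t{\left(U \right)}}{4388} = \frac{\left(-21\right) \frac{1}{9}}{4388} = \left(-21\right) \frac{1}{9} \cdot \frac{1}{4388} = \left(- \frac{7}{3}\right) \frac{1}{4388} = - \frac{7}{13164}$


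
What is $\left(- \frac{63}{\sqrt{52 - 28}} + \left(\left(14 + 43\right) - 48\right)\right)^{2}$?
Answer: $\frac{1971}{8} - \frac{189 \sqrt{6}}{2} \approx 14.898$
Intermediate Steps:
$\left(- \frac{63}{\sqrt{52 - 28}} + \left(\left(14 + 43\right) - 48\right)\right)^{2} = \left(- \frac{63}{\sqrt{24}} + \left(57 - 48\right)\right)^{2} = \left(- \frac{63}{2 \sqrt{6}} + 9\right)^{2} = \left(- 63 \frac{\sqrt{6}}{12} + 9\right)^{2} = \left(- \frac{21 \sqrt{6}}{4} + 9\right)^{2} = \left(9 - \frac{21 \sqrt{6}}{4}\right)^{2}$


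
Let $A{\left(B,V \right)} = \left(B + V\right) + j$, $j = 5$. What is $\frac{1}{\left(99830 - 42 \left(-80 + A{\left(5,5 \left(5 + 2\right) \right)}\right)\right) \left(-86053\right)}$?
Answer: $- \frac{1}{8717168900} \approx -1.1472 \cdot 10^{-10}$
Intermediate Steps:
$A{\left(B,V \right)} = 5 + B + V$ ($A{\left(B,V \right)} = \left(B + V\right) + 5 = 5 + B + V$)
$\frac{1}{\left(99830 - 42 \left(-80 + A{\left(5,5 \left(5 + 2\right) \right)}\right)\right) \left(-86053\right)} = \frac{1}{\left(99830 - 42 \left(-80 + \left(5 + 5 + 5 \left(5 + 2\right)\right)\right)\right) \left(-86053\right)} = \frac{1}{99830 - 42 \left(-80 + \left(5 + 5 + 5 \cdot 7\right)\right)} \left(- \frac{1}{86053}\right) = \frac{1}{99830 - 42 \left(-80 + \left(5 + 5 + 35\right)\right)} \left(- \frac{1}{86053}\right) = \frac{1}{99830 - 42 \left(-80 + 45\right)} \left(- \frac{1}{86053}\right) = \frac{1}{99830 - -1470} \left(- \frac{1}{86053}\right) = \frac{1}{99830 + 1470} \left(- \frac{1}{86053}\right) = \frac{1}{101300} \left(- \frac{1}{86053}\right) = - \frac{1}{8717168900}$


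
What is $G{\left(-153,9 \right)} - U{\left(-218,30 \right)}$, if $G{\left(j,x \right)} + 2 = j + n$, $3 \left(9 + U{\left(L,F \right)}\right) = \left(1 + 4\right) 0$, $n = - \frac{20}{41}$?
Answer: $- \frac{6006}{41} \approx -146.49$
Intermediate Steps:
$n = - \frac{20}{41}$ ($n = \left(-20\right) \frac{1}{41} = - \frac{20}{41} \approx -0.4878$)
$U{\left(L,F \right)} = -9$ ($U{\left(L,F \right)} = -9 + \frac{\left(1 + 4\right) 0}{3} = -9 + \frac{5 \cdot 0}{3} = -9 + \frac{1}{3} \cdot 0 = -9 + 0 = -9$)
$G{\left(j,x \right)} = - \frac{102}{41} + j$ ($G{\left(j,x \right)} = -2 + \left(j - \frac{20}{41}\right) = -2 + \left(- \frac{20}{41} + j\right) = - \frac{102}{41} + j$)
$G{\left(-153,9 \right)} - U{\left(-218,30 \right)} = \left(- \frac{102}{41} - 153\right) - -9 = - \frac{6375}{41} + 9 = - \frac{6006}{41}$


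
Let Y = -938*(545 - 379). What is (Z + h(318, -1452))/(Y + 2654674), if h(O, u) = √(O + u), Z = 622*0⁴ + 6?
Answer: 3/1249483 + 9*I*√14/2498966 ≈ 2.401e-6 + 1.3476e-5*I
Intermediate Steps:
Z = 6 (Z = 622*0 + 6 = 0 + 6 = 6)
Y = -155708 (Y = -938*166 = -155708)
(Z + h(318, -1452))/(Y + 2654674) = (6 + √(318 - 1452))/(-155708 + 2654674) = (6 + √(-1134))/2498966 = (6 + 9*I*√14)*(1/2498966) = 3/1249483 + 9*I*√14/2498966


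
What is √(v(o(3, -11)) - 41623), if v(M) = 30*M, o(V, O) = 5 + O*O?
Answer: I*√37843 ≈ 194.53*I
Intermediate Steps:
o(V, O) = 5 + O²
√(v(o(3, -11)) - 41623) = √(30*(5 + (-11)²) - 41623) = √(30*(5 + 121) - 41623) = √(30*126 - 41623) = √(3780 - 41623) = √(-37843) = I*√37843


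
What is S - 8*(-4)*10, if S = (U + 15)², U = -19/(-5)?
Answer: 16836/25 ≈ 673.44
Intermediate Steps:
U = 19/5 (U = -19*(-⅕) = 19/5 ≈ 3.8000)
S = 8836/25 (S = (19/5 + 15)² = (94/5)² = 8836/25 ≈ 353.44)
S - 8*(-4)*10 = 8836/25 - 8*(-4)*10 = 8836/25 + 32*10 = 8836/25 + 320 = 16836/25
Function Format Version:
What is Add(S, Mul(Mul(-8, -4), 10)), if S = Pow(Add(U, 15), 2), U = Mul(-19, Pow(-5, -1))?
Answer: Rational(16836, 25) ≈ 673.44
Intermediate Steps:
U = Rational(19, 5) (U = Mul(-19, Rational(-1, 5)) = Rational(19, 5) ≈ 3.8000)
S = Rational(8836, 25) (S = Pow(Add(Rational(19, 5), 15), 2) = Pow(Rational(94, 5), 2) = Rational(8836, 25) ≈ 353.44)
Add(S, Mul(Mul(-8, -4), 10)) = Add(Rational(8836, 25), Mul(Mul(-8, -4), 10)) = Add(Rational(8836, 25), Mul(32, 10)) = Add(Rational(8836, 25), 320) = Rational(16836, 25)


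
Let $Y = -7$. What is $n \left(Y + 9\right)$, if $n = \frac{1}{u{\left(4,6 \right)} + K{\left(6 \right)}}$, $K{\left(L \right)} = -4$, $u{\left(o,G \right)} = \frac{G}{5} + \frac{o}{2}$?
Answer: $- \frac{5}{2} \approx -2.5$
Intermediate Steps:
$u{\left(o,G \right)} = \frac{o}{2} + \frac{G}{5}$ ($u{\left(o,G \right)} = G \frac{1}{5} + o \frac{1}{2} = \frac{G}{5} + \frac{o}{2} = \frac{o}{2} + \frac{G}{5}$)
$n = - \frac{5}{4}$ ($n = \frac{1}{\left(\frac{1}{2} \cdot 4 + \frac{1}{5} \cdot 6\right) - 4} = \frac{1}{\left(2 + \frac{6}{5}\right) - 4} = \frac{1}{\frac{16}{5} - 4} = \frac{1}{- \frac{4}{5}} = - \frac{5}{4} \approx -1.25$)
$n \left(Y + 9\right) = - \frac{5 \left(-7 + 9\right)}{4} = \left(- \frac{5}{4}\right) 2 = - \frac{5}{2}$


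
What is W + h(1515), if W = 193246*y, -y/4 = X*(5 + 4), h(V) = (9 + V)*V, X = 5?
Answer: -32475420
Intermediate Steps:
h(V) = V*(9 + V)
y = -180 (y = -20*(5 + 4) = -20*9 = -4*45 = -180)
W = -34784280 (W = 193246*(-180) = -34784280)
W + h(1515) = -34784280 + 1515*(9 + 1515) = -34784280 + 1515*1524 = -34784280 + 2308860 = -32475420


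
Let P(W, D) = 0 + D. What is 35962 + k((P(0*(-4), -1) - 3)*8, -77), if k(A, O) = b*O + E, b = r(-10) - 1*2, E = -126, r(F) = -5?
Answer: 36375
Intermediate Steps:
P(W, D) = D
b = -7 (b = -5 - 1*2 = -5 - 2 = -7)
k(A, O) = -126 - 7*O (k(A, O) = -7*O - 126 = -126 - 7*O)
35962 + k((P(0*(-4), -1) - 3)*8, -77) = 35962 + (-126 - 7*(-77)) = 35962 + (-126 + 539) = 35962 + 413 = 36375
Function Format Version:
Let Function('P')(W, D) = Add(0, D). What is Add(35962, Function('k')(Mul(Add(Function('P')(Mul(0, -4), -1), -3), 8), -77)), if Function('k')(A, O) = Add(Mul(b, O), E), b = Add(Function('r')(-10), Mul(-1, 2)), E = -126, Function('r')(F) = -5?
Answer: 36375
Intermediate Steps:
Function('P')(W, D) = D
b = -7 (b = Add(-5, Mul(-1, 2)) = Add(-5, -2) = -7)
Function('k')(A, O) = Add(-126, Mul(-7, O)) (Function('k')(A, O) = Add(Mul(-7, O), -126) = Add(-126, Mul(-7, O)))
Add(35962, Function('k')(Mul(Add(Function('P')(Mul(0, -4), -1), -3), 8), -77)) = Add(35962, Add(-126, Mul(-7, -77))) = Add(35962, Add(-126, 539)) = Add(35962, 413) = 36375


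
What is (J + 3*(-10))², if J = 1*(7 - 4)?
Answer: 729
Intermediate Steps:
J = 3 (J = 1*3 = 3)
(J + 3*(-10))² = (3 + 3*(-10))² = (3 - 30)² = (-27)² = 729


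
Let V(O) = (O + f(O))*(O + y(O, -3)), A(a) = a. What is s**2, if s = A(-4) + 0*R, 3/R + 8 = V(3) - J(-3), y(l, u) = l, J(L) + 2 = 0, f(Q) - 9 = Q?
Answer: 16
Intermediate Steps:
f(Q) = 9 + Q
J(L) = -2 (J(L) = -2 + 0 = -2)
V(O) = 2*O*(9 + 2*O) (V(O) = (O + (9 + O))*(O + O) = (9 + 2*O)*(2*O) = 2*O*(9 + 2*O))
R = 1/28 (R = 3/(-8 + (2*3*(9 + 2*3) - 1*(-2))) = 3/(-8 + (2*3*(9 + 6) + 2)) = 3/(-8 + (2*3*15 + 2)) = 3/(-8 + (90 + 2)) = 3/(-8 + 92) = 3/84 = 3*(1/84) = 1/28 ≈ 0.035714)
s = -4 (s = -4 + 0*(1/28) = -4 + 0 = -4)
s**2 = (-4)**2 = 16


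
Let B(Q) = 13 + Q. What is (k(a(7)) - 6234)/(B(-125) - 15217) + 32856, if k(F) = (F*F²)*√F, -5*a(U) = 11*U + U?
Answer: 503655858/15329 + 1185408*I*√105/9580625 ≈ 32856.0 + 1.2679*I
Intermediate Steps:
a(U) = -12*U/5 (a(U) = -(11*U + U)/5 = -12*U/5)
k(F) = F^(7/2) (k(F) = F³*√F = F^(7/2))
(k(a(7)) - 6234)/(B(-125) - 15217) + 32856 = ((-12/5*7)^(7/2) - 6234)/((13 - 125) - 15217) + 32856 = ((-84/5)^(7/2) - 6234)/(-112 - 15217) + 32856 = (-1185408*I*√105/625 - 6234)/(-15329) + 32856 = (-6234 - 1185408*I*√105/625)*(-1/15329) + 32856 = (6234/15329 + 1185408*I*√105/9580625) + 32856 = 503655858/15329 + 1185408*I*√105/9580625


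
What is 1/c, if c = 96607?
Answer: 1/96607 ≈ 1.0351e-5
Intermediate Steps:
1/c = 1/96607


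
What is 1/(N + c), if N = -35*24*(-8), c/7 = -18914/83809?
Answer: 83809/563064082 ≈ 0.00014884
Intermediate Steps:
c = -132398/83809 (c = 7*(-18914/83809) = -132398/83809 ≈ -1.5798)
N = 6720 (N = -840*(-8) = 6720)
1/(N + c) = 1/(6720 - 132398/83809) = 1/(563064082/83809) = 83809/563064082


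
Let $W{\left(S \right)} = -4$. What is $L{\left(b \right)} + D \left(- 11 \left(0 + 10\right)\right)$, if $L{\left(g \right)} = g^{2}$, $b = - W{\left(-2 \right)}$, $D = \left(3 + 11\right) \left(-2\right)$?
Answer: $3096$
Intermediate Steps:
$D = -28$ ($D = 14 \left(-2\right) = -28$)
$b = 4$ ($b = \left(-1\right) \left(-4\right) = 4$)
$L{\left(b \right)} + D \left(- 11 \left(0 + 10\right)\right) = 4^{2} - 28 \left(- 11 \left(0 + 10\right)\right) = 16 - 28 \left(\left(-11\right) 10\right) = 16 - -3080 = 16 + 3080 = 3096$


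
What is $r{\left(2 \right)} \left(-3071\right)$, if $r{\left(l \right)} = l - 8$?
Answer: $18426$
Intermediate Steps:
$r{\left(l \right)} = -8 + l$ ($r{\left(l \right)} = l - 8 = -8 + l$)
$r{\left(2 \right)} \left(-3071\right) = \left(-8 + 2\right) \left(-3071\right) = \left(-6\right) \left(-3071\right) = 18426$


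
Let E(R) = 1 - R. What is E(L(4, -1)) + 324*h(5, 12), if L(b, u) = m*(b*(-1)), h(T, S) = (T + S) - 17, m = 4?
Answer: 17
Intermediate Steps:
h(T, S) = -17 + S + T (h(T, S) = (S + T) - 17 = -17 + S + T)
L(b, u) = -4*b (L(b, u) = 4*(b*(-1)) = 4*(-b) = -4*b)
E(L(4, -1)) + 324*h(5, 12) = (1 - (-4)*4) + 324*(-17 + 12 + 5) = (1 - 1*(-16)) + 324*0 = (1 + 16) + 0 = 17 + 0 = 17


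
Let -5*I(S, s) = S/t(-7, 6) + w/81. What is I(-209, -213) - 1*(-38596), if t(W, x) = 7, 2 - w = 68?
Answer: 36479017/945 ≈ 38602.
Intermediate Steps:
w = -66 (w = 2 - 1*68 = 2 - 68 = -66)
I(S, s) = 22/135 - S/35 (I(S, s) = -(S/7 - 66/81)/5 = -(S*(⅐) - 66*1/81)/5 = -(S/7 - 22/27)/5 = -(-22/27 + S/7)/5 = 22/135 - S/35)
I(-209, -213) - 1*(-38596) = (22/135 - 1/35*(-209)) - 1*(-38596) = (22/135 + 209/35) + 38596 = 5797/945 + 38596 = 36479017/945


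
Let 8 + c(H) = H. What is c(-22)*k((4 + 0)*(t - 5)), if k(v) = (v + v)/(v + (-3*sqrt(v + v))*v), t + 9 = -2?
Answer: -60/1153 - 1440*I*sqrt(2)/1153 ≈ -0.052038 - 1.7662*I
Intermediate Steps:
c(H) = -8 + H
t = -11 (t = -9 - 2 = -11)
k(v) = 2*v/(v - 3*sqrt(2)*v**(3/2)) (k(v) = (2*v)/(v + (-3*sqrt(2)*sqrt(v))*v) = (2*v)/(v - 3*sqrt(2)*v**(3/2)) = 2*v/(v - 3*sqrt(2)*v**(3/2)))
c(-22)*k((4 + 0)*(t - 5)) = (-8 - 22)*(2*((4 + 0)*(-11 - 5))/((4 + 0)*(-11 - 5) - 3*sqrt(2)*((4 + 0)*(-11 - 5))**(3/2))) = -60*4*(-16)/(4*(-16) - 3*sqrt(2)*(4*(-16))**(3/2)) = -60*(-64)/(-64 - 3*sqrt(2)*(-64)**(3/2)) = -60*(-64)/(-64 - 3*sqrt(2)*(-512*I)) = -60*(-64)/(-64 + 1536*I*sqrt(2)) = -(-3840)/(-64 + 1536*I*sqrt(2)) = 3840/(-64 + 1536*I*sqrt(2))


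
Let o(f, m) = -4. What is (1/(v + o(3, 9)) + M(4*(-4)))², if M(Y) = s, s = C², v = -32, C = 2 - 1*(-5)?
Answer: 3108169/1296 ≈ 2398.3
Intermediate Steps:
C = 7 (C = 2 + 5 = 7)
s = 49 (s = 7² = 49)
M(Y) = 49
(1/(v + o(3, 9)) + M(4*(-4)))² = (1/(-32 - 4) + 49)² = (1/(-36) + 49)² = (-1/36 + 49)² = (1763/36)² = 3108169/1296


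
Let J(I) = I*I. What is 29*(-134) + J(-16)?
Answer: -3630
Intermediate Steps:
J(I) = I**2
29*(-134) + J(-16) = 29*(-134) + (-16)**2 = -3886 + 256 = -3630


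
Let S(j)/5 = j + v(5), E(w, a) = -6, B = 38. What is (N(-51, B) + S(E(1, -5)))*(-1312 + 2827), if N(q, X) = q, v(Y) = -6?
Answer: -168165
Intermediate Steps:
S(j) = -30 + 5*j (S(j) = 5*(j - 6) = 5*(-6 + j) = -30 + 5*j)
(N(-51, B) + S(E(1, -5)))*(-1312 + 2827) = (-51 + (-30 + 5*(-6)))*(-1312 + 2827) = (-51 + (-30 - 30))*1515 = (-51 - 60)*1515 = -111*1515 = -168165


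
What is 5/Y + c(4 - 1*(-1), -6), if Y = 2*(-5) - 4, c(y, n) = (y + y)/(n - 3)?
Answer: -185/126 ≈ -1.4683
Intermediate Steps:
c(y, n) = 2*y/(-3 + n) (c(y, n) = (2*y)/(-3 + n) = 2*y/(-3 + n))
Y = -14 (Y = -10 - 4 = -14)
5/Y + c(4 - 1*(-1), -6) = 5/(-14) + 2*(4 - 1*(-1))/(-3 - 6) = 5*(-1/14) + 2*(4 + 1)/(-9) = -5/14 + 2*5*(-1/9) = -5/14 - 10/9 = -185/126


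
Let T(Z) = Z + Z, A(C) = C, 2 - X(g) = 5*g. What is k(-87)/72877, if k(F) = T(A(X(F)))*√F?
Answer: 874*I*√87/72877 ≈ 0.11186*I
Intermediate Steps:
X(g) = 2 - 5*g
T(Z) = 2*Z
k(F) = √F*(4 - 10*F) (k(F) = (2*(2 - 5*F))*√F = (4 - 10*F)*√F = √F*(4 - 10*F))
k(-87)/72877 = (√(-87)*(4 - 10*(-87)))/72877 = ((I*√87)*(4 + 870))*(1/72877) = ((I*√87)*874)*(1/72877) = (874*I*√87)*(1/72877) = 874*I*√87/72877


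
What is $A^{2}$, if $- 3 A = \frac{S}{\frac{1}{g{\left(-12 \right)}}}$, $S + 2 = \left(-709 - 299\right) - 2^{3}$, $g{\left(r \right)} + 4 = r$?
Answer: $\frac{265298944}{9} \approx 2.9478 \cdot 10^{7}$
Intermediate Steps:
$g{\left(r \right)} = -4 + r$
$S = -1018$ ($S = -2 - 1016 = -1018$)
$A = - \frac{16288}{3}$ ($A = - \frac{\left(-1018\right) \frac{1}{\frac{1}{-4 - 12}}}{3} = - \frac{\left(-1018\right) \frac{1}{\frac{1}{-16}}}{3} = - \frac{\left(-1018\right) \frac{1}{- \frac{1}{16}}}{3} = - \frac{\left(-1018\right) \left(-16\right)}{3} = \left(- \frac{1}{3}\right) 16288 = - \frac{16288}{3} \approx -5429.3$)
$A^{2} = \left(- \frac{16288}{3}\right)^{2} = \frac{265298944}{9}$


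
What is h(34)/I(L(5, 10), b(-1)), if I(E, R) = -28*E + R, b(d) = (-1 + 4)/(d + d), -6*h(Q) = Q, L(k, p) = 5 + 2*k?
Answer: 34/2529 ≈ 0.013444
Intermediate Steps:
h(Q) = -Q/6
b(d) = 3/(2*d) (b(d) = 3/((2*d)) = 3*(1/(2*d)) = 3/(2*d))
I(E, R) = R - 28*E
h(34)/I(L(5, 10), b(-1)) = (-1/6*34)/((3/2)/(-1) - 28*(5 + 2*5)) = -17/(3*((3/2)*(-1) - 28*(5 + 10))) = -17/(3*(-3/2 - 28*15)) = -17/(3*(-3/2 - 420)) = -17/(3*(-843/2)) = -17/3*(-2/843) = 34/2529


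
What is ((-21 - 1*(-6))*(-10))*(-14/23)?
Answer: -2100/23 ≈ -91.304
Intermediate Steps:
((-21 - 1*(-6))*(-10))*(-14/23) = ((-21 + 6)*(-10))*(-14*1/23) = -15*(-10)*(-14/23) = 150*(-14/23) = -2100/23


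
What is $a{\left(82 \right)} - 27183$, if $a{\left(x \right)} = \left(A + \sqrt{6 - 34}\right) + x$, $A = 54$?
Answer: $-27047 + 2 i \sqrt{7} \approx -27047.0 + 5.2915 i$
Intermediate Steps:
$a{\left(x \right)} = 54 + x + 2 i \sqrt{7}$ ($a{\left(x \right)} = \left(54 + \sqrt{6 - 34}\right) + x = \left(54 + \sqrt{-28}\right) + x = \left(54 + 2 i \sqrt{7}\right) + x = 54 + x + 2 i \sqrt{7}$)
$a{\left(82 \right)} - 27183 = \left(54 + 82 + 2 i \sqrt{7}\right) - 27183 = \left(136 + 2 i \sqrt{7}\right) - 27183 = -27047 + 2 i \sqrt{7}$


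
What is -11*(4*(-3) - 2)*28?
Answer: 4312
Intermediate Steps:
-11*(4*(-3) - 2)*28 = -11*(-12 - 2)*28 = -11*(-14)*28 = 154*28 = 4312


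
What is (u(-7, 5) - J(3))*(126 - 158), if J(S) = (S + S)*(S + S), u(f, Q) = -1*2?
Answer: 1216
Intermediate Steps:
u(f, Q) = -2
J(S) = 4*S**2 (J(S) = (2*S)*(2*S) = 4*S**2)
(u(-7, 5) - J(3))*(126 - 158) = (-2 - 4*3**2)*(126 - 158) = (-2 - 4*9)*(-32) = (-2 - 1*36)*(-32) = (-2 - 36)*(-32) = -38*(-32) = 1216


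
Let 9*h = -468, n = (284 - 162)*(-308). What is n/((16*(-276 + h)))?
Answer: 4697/656 ≈ 7.1601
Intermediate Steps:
n = -37576 (n = 122*(-308) = -37576)
h = -52 (h = (⅑)*(-468) = -52)
n/((16*(-276 + h))) = -37576*1/(16*(-276 - 52)) = -37576/(16*(-328)) = -37576/(-5248) = -37576*(-1/5248) = 4697/656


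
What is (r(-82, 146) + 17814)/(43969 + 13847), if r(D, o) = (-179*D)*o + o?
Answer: 180079/4818 ≈ 37.376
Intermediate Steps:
r(D, o) = o - 179*D*o (r(D, o) = -179*D*o + o = o - 179*D*o)
(r(-82, 146) + 17814)/(43969 + 13847) = (146*(1 - 179*(-82)) + 17814)/(43969 + 13847) = (146*(1 + 14678) + 17814)/57816 = (146*14679 + 17814)*(1/57816) = (2143134 + 17814)*(1/57816) = 2160948*(1/57816) = 180079/4818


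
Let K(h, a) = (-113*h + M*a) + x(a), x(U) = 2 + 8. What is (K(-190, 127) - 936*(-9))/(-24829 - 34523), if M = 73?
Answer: -39175/59352 ≈ -0.66005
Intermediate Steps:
x(U) = 10
K(h, a) = 10 - 113*h + 73*a (K(h, a) = (-113*h + 73*a) + 10 = 10 - 113*h + 73*a)
(K(-190, 127) - 936*(-9))/(-24829 - 34523) = ((10 - 113*(-190) + 73*127) - 936*(-9))/(-24829 - 34523) = ((10 + 21470 + 9271) + 8424)/(-59352) = (30751 + 8424)*(-1/59352) = 39175*(-1/59352) = -39175/59352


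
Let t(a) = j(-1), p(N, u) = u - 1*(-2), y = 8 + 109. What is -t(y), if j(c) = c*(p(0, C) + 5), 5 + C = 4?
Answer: 6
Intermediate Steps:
y = 117
C = -1 (C = -5 + 4 = -1)
p(N, u) = 2 + u (p(N, u) = u + 2 = 2 + u)
j(c) = 6*c (j(c) = c*((2 - 1) + 5) = c*(1 + 5) = c*6 = 6*c)
t(a) = -6 (t(a) = 6*(-1) = -6)
-t(y) = -1*(-6) = 6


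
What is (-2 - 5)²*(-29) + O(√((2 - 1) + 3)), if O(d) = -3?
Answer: -1424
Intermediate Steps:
(-2 - 5)²*(-29) + O(√((2 - 1) + 3)) = (-2 - 5)²*(-29) - 3 = (-7)²*(-29) - 3 = 49*(-29) - 3 = -1421 - 3 = -1424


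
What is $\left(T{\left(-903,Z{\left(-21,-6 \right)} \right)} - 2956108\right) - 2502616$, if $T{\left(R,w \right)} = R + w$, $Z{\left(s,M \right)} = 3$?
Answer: $-5459624$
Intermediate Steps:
$\left(T{\left(-903,Z{\left(-21,-6 \right)} \right)} - 2956108\right) - 2502616 = \left(\left(-903 + 3\right) - 2956108\right) - 2502616 = \left(-900 - 2956108\right) - 2502616 = -2957008 - 2502616 = -5459624$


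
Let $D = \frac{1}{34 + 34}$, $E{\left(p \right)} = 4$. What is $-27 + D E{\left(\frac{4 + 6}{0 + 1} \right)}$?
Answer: $- \frac{458}{17} \approx -26.941$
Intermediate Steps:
$D = \frac{1}{68} \approx 0.014706$
$-27 + D E{\left(\frac{4 + 6}{0 + 1} \right)} = -27 + \frac{1}{68} \cdot 4 = -27 + \frac{1}{17} = - \frac{458}{17}$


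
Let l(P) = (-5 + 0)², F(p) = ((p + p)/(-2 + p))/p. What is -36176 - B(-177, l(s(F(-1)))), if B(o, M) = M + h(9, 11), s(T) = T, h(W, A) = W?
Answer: -36210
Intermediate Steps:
F(p) = 2/(-2 + p) (F(p) = ((2*p)/(-2 + p))/p = (2*p/(-2 + p))/p = 2/(-2 + p))
l(P) = 25 (l(P) = (-5)² = 25)
B(o, M) = 9 + M (B(o, M) = M + 9 = 9 + M)
-36176 - B(-177, l(s(F(-1)))) = -36176 - (9 + 25) = -36176 - 1*34 = -36176 - 34 = -36210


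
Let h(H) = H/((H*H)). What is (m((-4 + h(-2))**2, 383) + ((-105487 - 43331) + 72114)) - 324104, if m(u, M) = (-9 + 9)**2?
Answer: -400808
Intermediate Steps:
h(H) = 1/H (h(H) = H/(H**2) = H/H**2 = 1/H)
m(u, M) = 0 (m(u, M) = 0**2 = 0)
(m((-4 + h(-2))**2, 383) + ((-105487 - 43331) + 72114)) - 324104 = (0 + ((-105487 - 43331) + 72114)) - 324104 = (0 + (-148818 + 72114)) - 324104 = (0 - 76704) - 324104 = -76704 - 324104 = -400808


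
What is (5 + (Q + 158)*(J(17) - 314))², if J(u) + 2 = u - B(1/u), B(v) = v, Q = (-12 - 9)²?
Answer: 9273431843361/289 ≈ 3.2088e+10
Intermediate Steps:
Q = 441 (Q = (-21)² = 441)
J(u) = -2 + u - 1/u (J(u) = -2 + (u - 1/u) = -2 + u - 1/u)
(5 + (Q + 158)*(J(17) - 314))² = (5 + (441 + 158)*((-2 + 17 - 1/17) - 314))² = (5 + 599*((-2 + 17 - 1*1/17) - 314))² = (5 + 599*((-2 + 17 - 1/17) - 314))² = (5 + 599*(254/17 - 314))² = (5 + 599*(-5084/17))² = (5 - 3045316/17)² = (-3045231/17)² = 9273431843361/289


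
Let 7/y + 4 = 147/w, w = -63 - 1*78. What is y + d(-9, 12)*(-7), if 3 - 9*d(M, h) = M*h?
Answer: -6930/79 ≈ -87.722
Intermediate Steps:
d(M, h) = ⅓ - M*h/9
w = -141 (w = -63 - 78 = -141)
y = -329/237 (y = 7/(-4 + 147/(-141)) = 7/(-4 + 147*(-1/141)) = 7/(-4 - 49/47) = 7/(-237/47) = 7*(-47/237) = -329/237 ≈ -1.3882)
y + d(-9, 12)*(-7) = -329/237 + (⅓ - ⅑*(-9)*12)*(-7) = -329/237 + (⅓ + 12)*(-7) = -329/237 + (37/3)*(-7) = -329/237 - 259/3 = -6930/79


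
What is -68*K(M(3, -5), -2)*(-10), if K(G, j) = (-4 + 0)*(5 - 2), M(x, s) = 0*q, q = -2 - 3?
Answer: -8160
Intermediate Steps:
q = -5
M(x, s) = 0 (M(x, s) = 0*(-5) = 0)
K(G, j) = -12 (K(G, j) = -4*3 = -12)
-68*K(M(3, -5), -2)*(-10) = -68*(-12)*(-10) = 816*(-10) = -8160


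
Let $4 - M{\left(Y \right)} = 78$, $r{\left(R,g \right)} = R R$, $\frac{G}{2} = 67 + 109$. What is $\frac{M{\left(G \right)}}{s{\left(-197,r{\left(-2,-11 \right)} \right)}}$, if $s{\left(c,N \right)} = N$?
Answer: $- \frac{37}{2} \approx -18.5$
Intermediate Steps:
$G = 352$ ($G = 2 \left(67 + 109\right) = 2 \cdot 176 = 352$)
$r{\left(R,g \right)} = R^{2}$
$M{\left(Y \right)} = -74$ ($M{\left(Y \right)} = 4 - 78 = -74$)
$\frac{M{\left(G \right)}}{s{\left(-197,r{\left(-2,-11 \right)} \right)}} = - \frac{74}{\left(-2\right)^{2}} = - \frac{74}{4} = \left(-74\right) \frac{1}{4} = - \frac{37}{2}$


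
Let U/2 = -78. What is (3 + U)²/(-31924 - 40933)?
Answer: -23409/72857 ≈ -0.32130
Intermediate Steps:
U = -156 (U = 2*(-78) = -156)
(3 + U)²/(-31924 - 40933) = (3 - 156)²/(-31924 - 40933) = (-153)²/(-72857) = 23409*(-1/72857) = -23409/72857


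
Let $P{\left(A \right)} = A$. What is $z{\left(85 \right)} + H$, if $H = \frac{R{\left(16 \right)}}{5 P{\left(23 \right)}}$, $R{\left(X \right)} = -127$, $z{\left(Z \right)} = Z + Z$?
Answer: $\frac{19423}{115} \approx 168.9$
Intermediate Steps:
$z{\left(Z \right)} = 2 Z$
$H = - \frac{127}{115}$ ($H = - \frac{127}{5 \cdot 23} = - \frac{127}{115} \approx -1.1043$)
$z{\left(85 \right)} + H = 2 \cdot 85 - \frac{127}{115} = 170 - \frac{127}{115} = \frac{19423}{115}$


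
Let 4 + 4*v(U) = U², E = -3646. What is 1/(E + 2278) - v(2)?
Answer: -1/1368 ≈ -0.00073099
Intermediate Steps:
v(U) = -1 + U²/4
1/(E + 2278) - v(2) = 1/(-3646 + 2278) - (-1 + (¼)*2²) = 1/(-1368) - (-1 + (¼)*4) = -1/1368 - (-1 + 1) = -1/1368 - 1*0 = -1/1368 + 0 = -1/1368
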